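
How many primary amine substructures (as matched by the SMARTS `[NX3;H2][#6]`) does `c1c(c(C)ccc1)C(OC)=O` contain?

0

[NX3;H2][#6] is the SMARTS for a primary amine: a trivalent nitrogen with two H attached to carbon.
No fragment in the molecule satisfies every constraint, giving 0 matches.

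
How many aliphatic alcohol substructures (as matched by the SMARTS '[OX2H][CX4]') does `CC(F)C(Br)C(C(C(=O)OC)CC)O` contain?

[OX2H][CX4] is the SMARTS for an aliphatic alcohol: a hydroxyl oxygen bound to an sp3 (X4) carbon.
Exactly one fragment in the molecule meets all constraints, giving 1 match.

1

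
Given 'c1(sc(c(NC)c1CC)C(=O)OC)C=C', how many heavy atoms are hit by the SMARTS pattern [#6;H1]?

The query [#6;H1] means: any carbon bearing exactly one hydrogen.
Check the 15 heavy atoms by environment: 1× s (aromatic, H0) → no; 4× c (aromatic, H0) → no; 2× C (H2) → no; 3× C (H3) → no; 1× N (H1) → no; 1× C (H1) → match; 1× C (H0) → no; 2× O (H0) → no.
That gives 1 matching atom.

1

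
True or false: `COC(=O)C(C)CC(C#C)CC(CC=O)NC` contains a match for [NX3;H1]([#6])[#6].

The pattern [NX3;H1]([#6])[#6] describes a trivalent nitrogen with one H, bonded to two carbons — a secondary amine.
The molecule carries an N-methylamino group (-NHCH3), whose atoms satisfy every constraint of the query, so the pattern matches.

True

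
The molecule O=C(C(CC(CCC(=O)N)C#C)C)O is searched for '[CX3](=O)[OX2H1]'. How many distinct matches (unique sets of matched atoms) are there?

1

[CX3](=O)[OX2H1] is the SMARTS for a carboxylic acid: an sp2 carbon double-bonded to O and single-bonded to an -OH oxygen.
Exactly one fragment in the molecule meets all constraints, giving 1 match.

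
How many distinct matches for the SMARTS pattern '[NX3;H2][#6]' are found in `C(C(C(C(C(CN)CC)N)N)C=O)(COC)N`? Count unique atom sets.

[NX3;H2][#6] is the SMARTS for a primary amine: a trivalent nitrogen with two H attached to carbon.
The molecule carries 4 separate instances of a primary amino group (-NH2) meeting every constraint; each maps to a distinct set of atoms, giving 4 matches.

4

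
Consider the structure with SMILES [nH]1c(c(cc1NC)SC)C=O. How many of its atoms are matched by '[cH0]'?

3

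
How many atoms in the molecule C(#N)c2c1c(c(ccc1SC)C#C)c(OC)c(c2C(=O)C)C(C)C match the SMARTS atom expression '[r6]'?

10

The query [r6] means: r6 matches atoms in a six-membered ring.
Check the 24 heavy atoms by environment: 10× c (aromatic, in 6-ring) → match; 2× O (acyclic) → no; 10× C (acyclic) → no; 1× N (acyclic) → no; 1× S (acyclic) → no.
That gives 10 matching atoms.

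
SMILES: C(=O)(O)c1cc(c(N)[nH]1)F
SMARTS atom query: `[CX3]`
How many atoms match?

1

The query [CX3] means: C with X3: aliphatic carbon with exactly 3 total connections.
Check the 10 heavy atoms by environment: 1× n (aromatic, X3) → no; 4× c (aromatic, X3) → no; 1× F (X1) → no; 1× C (X3) → match; 1× O (X1) → no; 1× O (X2) → no; 1× N (X3) → no.
That gives 1 matching atom.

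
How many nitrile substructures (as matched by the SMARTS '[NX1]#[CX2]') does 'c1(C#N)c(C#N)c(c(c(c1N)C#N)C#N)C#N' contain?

5

[NX1]#[CX2] is the SMARTS for a nitrile: a nitrogen triple-bonded to a two-connected carbon.
The molecule carries 5 separate instances of a nitrile (-C#N) meeting every constraint; each maps to a distinct set of atoms, giving 5 matches.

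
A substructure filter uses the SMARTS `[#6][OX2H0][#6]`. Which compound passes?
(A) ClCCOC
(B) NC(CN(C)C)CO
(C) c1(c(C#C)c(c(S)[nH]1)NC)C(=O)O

A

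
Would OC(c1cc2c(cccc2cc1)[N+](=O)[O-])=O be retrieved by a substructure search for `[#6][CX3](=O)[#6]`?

No

The pattern [#6][CX3](=O)[#6] describes a carbonyl carbon (no H) flanked by two carbons — a ketone.
The closest candidate here is a carboxylic acid group (-C(=O)OH), but one neighbour of the carbonyl carbon is O, not C. No other fragment satisfies the full query, so there is no match.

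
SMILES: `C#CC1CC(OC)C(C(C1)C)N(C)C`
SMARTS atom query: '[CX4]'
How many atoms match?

10

The query [CX4] means: C with X4: aliphatic carbon with exactly 4 total connections (bonds + H).
Check the 14 heavy atoms by environment: 10× C (X4) → match; 2× C (X2) → no; 1× N (X3) → no; 1× O (X2) → no.
That gives 10 matching atoms.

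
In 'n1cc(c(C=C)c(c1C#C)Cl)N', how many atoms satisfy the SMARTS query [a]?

6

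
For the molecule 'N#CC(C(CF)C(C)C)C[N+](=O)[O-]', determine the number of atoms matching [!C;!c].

The query [!C;!c] means: neither aliphatic nor aromatic carbon — same as [!#6].
Check the 13 heavy atoms by environment: 8× C → no; 1× F → match; 1× N → match; 1× N (charge +1) → match; 1× O (charge -1) → match; 1× O → match.
Summing the matching environments: 1 + 1 + 1 + 1 + 1 = 5 matching atoms.

5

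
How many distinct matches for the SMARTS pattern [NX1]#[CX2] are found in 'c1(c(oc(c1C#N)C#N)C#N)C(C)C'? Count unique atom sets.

[NX1]#[CX2] is the SMARTS for a nitrile: a nitrogen triple-bonded to a two-connected carbon.
The molecule carries 3 separate instances of a nitrile (-C#N) meeting every constraint; each maps to a distinct set of atoms, giving 3 matches.

3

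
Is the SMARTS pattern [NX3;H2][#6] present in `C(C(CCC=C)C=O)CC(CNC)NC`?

The pattern [NX3;H2][#6] describes a trivalent nitrogen with two H attached to carbon — a primary amine.
The closest candidate here is an N-methylamino group (-NHCH3), but the nitrogen bears two carbons and only one H (H1), not H2. No other fragment satisfies the full query, so there is no match.

No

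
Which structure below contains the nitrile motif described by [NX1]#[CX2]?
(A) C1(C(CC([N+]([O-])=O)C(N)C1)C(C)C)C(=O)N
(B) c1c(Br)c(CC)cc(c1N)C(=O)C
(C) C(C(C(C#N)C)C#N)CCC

[NX1]#[CX2] describes a nitrogen triple-bonded to a two-connected carbon (a nitrile).
(A) has a nitro group (-[N+](=O)[O-]) but there is no C#N triple bond.
(B) has a primary amino group (-NH2) but the nitrogen is NX3 (three connections), not NX1 triple-bonded.
(C) contains a nitrile (-C#N), which satisfies every atom and bond constraint.
So the answer is (C).

C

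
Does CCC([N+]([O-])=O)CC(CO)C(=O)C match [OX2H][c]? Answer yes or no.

No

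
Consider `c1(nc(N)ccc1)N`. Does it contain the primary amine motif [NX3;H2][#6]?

Yes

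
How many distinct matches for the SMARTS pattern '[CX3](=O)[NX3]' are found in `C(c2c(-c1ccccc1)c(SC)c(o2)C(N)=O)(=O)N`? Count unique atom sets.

[CX3](=O)[NX3] is the SMARTS for an amide: a carbonyl carbon bonded to a trivalent nitrogen.
The molecule carries 2 separate instances of a primary amide (-C(=O)NH2) meeting every constraint; each maps to a distinct set of atoms, giving 2 matches.

2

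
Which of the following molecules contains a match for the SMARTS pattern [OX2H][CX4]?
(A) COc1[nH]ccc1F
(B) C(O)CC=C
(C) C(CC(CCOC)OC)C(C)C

B

[OX2H][CX4] describes a hydroxyl oxygen bound to an sp3 (X4) carbon (an aliphatic alcohol).
(A) has a methoxy ether (-OCH3) but the oxygen has H0 (ether), not H1.
(B) contains a hydroxyl group (-OH), which satisfies every atom and bond constraint.
(C) has a methoxy ether (-OCH3) but the oxygen has H0 (ether), not H1.
So the answer is (B).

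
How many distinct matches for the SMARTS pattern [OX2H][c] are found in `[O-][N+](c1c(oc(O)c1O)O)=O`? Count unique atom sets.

3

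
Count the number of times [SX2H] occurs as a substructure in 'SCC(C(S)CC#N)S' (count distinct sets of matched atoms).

[SX2H] is the SMARTS for a thiol: an aliphatic sulfur with two connections, one being H.
The molecule carries 3 separate instances of a thiol (-SH) meeting every constraint; each maps to a distinct set of atoms, giving 3 matches.

3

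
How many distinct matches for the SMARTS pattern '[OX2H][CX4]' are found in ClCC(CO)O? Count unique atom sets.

[OX2H][CX4] is the SMARTS for an aliphatic alcohol: a hydroxyl oxygen bound to an sp3 (X4) carbon.
The molecule carries 2 separate instances of a hydroxyl group (-OH) meeting every constraint; each maps to a distinct set of atoms, giving 2 matches.

2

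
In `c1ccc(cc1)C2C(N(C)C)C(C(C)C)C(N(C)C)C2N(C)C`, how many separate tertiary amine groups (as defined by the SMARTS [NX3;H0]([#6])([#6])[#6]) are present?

3

[NX3;H0]([#6])([#6])[#6] is the SMARTS for a tertiary amine: a trivalent nitrogen with no H, bonded to three carbons.
The molecule carries 3 separate instances of a dimethylamino group (-N(CH3)2) meeting every constraint; each maps to a distinct set of atoms, giving 3 matches.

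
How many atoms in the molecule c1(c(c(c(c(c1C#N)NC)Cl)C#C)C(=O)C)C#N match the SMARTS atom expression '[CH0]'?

4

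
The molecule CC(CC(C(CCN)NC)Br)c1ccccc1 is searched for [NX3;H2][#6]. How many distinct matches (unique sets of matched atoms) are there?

[NX3;H2][#6] is the SMARTS for a primary amine: a trivalent nitrogen with two H attached to carbon.
Exactly one fragment in the molecule meets all constraints, giving 1 match.

1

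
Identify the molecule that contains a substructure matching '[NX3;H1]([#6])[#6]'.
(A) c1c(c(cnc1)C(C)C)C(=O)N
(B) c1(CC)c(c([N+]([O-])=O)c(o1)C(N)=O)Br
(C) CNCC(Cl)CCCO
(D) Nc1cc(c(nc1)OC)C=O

[NX3;H1]([#6])[#6] describes a trivalent nitrogen with one H, bonded to two carbons (a secondary amine).
(A) has a primary amide (-C(=O)NH2) but the -C(=O)NH2 nitrogen has H2, not H1.
(B) has a primary amide (-C(=O)NH2) but the -C(=O)NH2 nitrogen has H2, not H1.
(C) contains an N-methylamino group (-NHCH3), which satisfies every atom and bond constraint.
(D) has a primary amino group (-NH2) but the nitrogen has H2 and only one carbon neighbour.
So the answer is (C).

C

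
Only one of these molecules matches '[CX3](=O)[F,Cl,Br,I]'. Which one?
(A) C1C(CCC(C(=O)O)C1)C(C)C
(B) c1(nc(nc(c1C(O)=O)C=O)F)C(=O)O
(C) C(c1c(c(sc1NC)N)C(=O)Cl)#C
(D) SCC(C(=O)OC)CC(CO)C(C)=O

[CX3](=O)[F,Cl,Br,I] describes a carbonyl carbon bonded to a halogen (an acyl halide).
(A) has a carboxylic acid group (-C(=O)OH) but the carbonyl is bonded to -OH, not to a halogen.
(B) has a carboxylic acid group (-C(=O)OH) but the carbonyl is bonded to -OH, not to a halogen.
(C) contains an acyl chloride (-C(=O)Cl), which satisfies every atom and bond constraint.
(D) has a methyl-ester group (-C(=O)OCH3) but the carbonyl is bonded to -O-C, not to a halogen.
So the answer is (C).

C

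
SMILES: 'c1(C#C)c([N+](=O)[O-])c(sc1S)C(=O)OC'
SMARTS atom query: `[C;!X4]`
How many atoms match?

3

The query [C;!X4] means: aliphatic carbon that does not have four total connections.
Check the 15 heavy atoms by environment: 1× s (aromatic, X2) → no; 4× c (aromatic, X3) → no; 2× C (X2) → match; 1× S (X2) → no; 1× C (X3) → match; 2× O (X1) → no; 1× O (X2) → no; 1× C (X4) → no; 1× N (charge +1, X3) → no; 1× O (charge -1, X1) → no.
Summing the matching environments: 2 + 1 = 3 matching atoms.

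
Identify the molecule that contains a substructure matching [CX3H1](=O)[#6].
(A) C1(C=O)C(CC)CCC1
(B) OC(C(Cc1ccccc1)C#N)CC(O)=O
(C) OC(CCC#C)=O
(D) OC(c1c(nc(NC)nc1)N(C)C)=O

A

[CX3H1](=O)[#6] describes an sp2 carbon with one H, double-bonded to O and single-bonded to carbon (an aldehyde).
(A) contains an aldehyde (-CHO), which satisfies every atom and bond constraint.
(B) has a carboxylic acid group (-C(=O)OH) but the carbonyl carbon has H0 and is bonded to O, not H1.
(C) has a carboxylic acid group (-C(=O)OH) but the carbonyl carbon has H0 and is bonded to O, not H1.
(D) has a carboxylic acid group (-C(=O)OH) but the carbonyl carbon has H0 and is bonded to O, not H1.
So the answer is (A).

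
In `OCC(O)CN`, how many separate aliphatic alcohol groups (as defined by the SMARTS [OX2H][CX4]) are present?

[OX2H][CX4] is the SMARTS for an aliphatic alcohol: a hydroxyl oxygen bound to an sp3 (X4) carbon.
The molecule carries 2 separate instances of a hydroxyl group (-OH) meeting every constraint; each maps to a distinct set of atoms, giving 2 matches.

2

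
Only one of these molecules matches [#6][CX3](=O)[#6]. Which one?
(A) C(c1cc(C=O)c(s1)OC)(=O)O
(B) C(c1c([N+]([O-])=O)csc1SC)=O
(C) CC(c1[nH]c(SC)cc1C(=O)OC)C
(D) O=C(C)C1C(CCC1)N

[#6][CX3](=O)[#6] describes a carbonyl carbon (no H) flanked by two carbons (a ketone).
(A) has a carboxylic acid group (-C(=O)OH) but one neighbour of the carbonyl carbon is O, not C.
(B) has an aldehyde (-CHO) but the carbonyl carbon has H1, so it is not flanked by two carbons.
(C) has a methyl-ester group (-C(=O)OCH3) but one neighbour of the carbonyl carbon is O, not C.
(D) contains an acetyl/ketone group (-C(=O)CH3), which satisfies every atom and bond constraint.
So the answer is (D).

D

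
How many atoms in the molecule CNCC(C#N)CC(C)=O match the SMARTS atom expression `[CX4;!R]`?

5

The query [CX4;!R] means: aliphatic carbon with four total connections, not in a ring.
Check the 10 heavy atoms by environment: 5× C (X4, acyclic) → match; 1× C (X3, acyclic) → no; 1× O (X1, acyclic) → no; 1× N (X3, acyclic) → no; 1× C (X2, acyclic) → no; 1× N (X1, acyclic) → no.
That gives 5 matching atoms.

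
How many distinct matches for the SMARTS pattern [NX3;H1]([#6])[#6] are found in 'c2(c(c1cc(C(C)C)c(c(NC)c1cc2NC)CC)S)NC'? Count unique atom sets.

3

[NX3;H1]([#6])[#6] is the SMARTS for a secondary amine: a trivalent nitrogen with one H, bonded to two carbons.
The molecule carries 3 separate instances of an N-methylamino group (-NHCH3) meeting every constraint; each maps to a distinct set of atoms, giving 3 matches.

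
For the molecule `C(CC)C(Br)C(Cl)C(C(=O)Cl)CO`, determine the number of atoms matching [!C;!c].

5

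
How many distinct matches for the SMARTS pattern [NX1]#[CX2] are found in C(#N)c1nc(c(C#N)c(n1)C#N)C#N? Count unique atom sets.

4

[NX1]#[CX2] is the SMARTS for a nitrile: a nitrogen triple-bonded to a two-connected carbon.
The molecule carries 4 separate instances of a nitrile (-C#N) meeting every constraint; each maps to a distinct set of atoms, giving 4 matches.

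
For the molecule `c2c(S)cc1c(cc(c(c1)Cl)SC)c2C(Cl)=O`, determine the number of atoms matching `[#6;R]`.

10

Check the 17 heavy atoms by environment: 10× c (aromatic, in 6-ring) → match; 2× C (acyclic) → no; 1× O (acyclic) → no; 2× Cl (acyclic) → no; 2× S (acyclic) → no.
That gives 10 matching atoms.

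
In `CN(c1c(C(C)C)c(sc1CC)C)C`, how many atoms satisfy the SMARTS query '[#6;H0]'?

4

Check the 14 heavy atoms by environment: 1× s (aromatic, H0) → no; 4× c (aromatic, H0) → match; 6× C (H3) → no; 1× C (H1) → no; 1× N (H0) → no; 1× C (H2) → no.
That gives 4 matching atoms.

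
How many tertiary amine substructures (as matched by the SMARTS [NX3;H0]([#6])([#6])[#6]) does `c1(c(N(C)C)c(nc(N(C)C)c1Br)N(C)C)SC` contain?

3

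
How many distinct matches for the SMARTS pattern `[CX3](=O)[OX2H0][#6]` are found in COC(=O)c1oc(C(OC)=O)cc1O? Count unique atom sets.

2

[CX3](=O)[OX2H0][#6] is the SMARTS for an ester: a carbonyl carbon bonded to an oxygen that is itself bonded to carbon (no H on that O).
The molecule carries 2 separate instances of a methyl-ester group (-C(=O)OCH3) meeting every constraint; each maps to a distinct set of atoms, giving 2 matches.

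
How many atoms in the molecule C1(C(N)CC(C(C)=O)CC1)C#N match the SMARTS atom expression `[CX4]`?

The query [CX4] means: C with X4: aliphatic carbon with exactly 4 total connections (bonds + H).
Check the 12 heavy atoms by environment: 7× C (X4) → match; 1× C (X2) → no; 1× N (X1) → no; 1× C (X3) → no; 1× O (X1) → no; 1× N (X3) → no.
That gives 7 matching atoms.

7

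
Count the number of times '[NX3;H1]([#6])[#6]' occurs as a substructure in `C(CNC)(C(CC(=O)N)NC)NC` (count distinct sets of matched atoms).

[NX3;H1]([#6])[#6] is the SMARTS for a secondary amine: a trivalent nitrogen with one H, bonded to two carbons.
The molecule carries 3 separate instances of an N-methylamino group (-NHCH3) meeting every constraint; each maps to a distinct set of atoms, giving 3 matches.

3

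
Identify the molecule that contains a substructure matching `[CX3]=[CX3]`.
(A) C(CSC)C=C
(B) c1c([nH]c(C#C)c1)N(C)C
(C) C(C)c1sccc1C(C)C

A

[CX3]=[CX3] describes a non-aromatic C=C double bond between two sp2 carbons (an alkene).
(A) contains a vinyl group (-CH=CH2), which satisfies every atom and bond constraint.
(B) has an ethynyl group (-C#CH) but the C-C bond is a triple bond, not a double bond.
(C) has an ethyl group (-CH2CH3) but its C-C bond is a single bond between CX4 carbons, not CX3=CX3.
So the answer is (A).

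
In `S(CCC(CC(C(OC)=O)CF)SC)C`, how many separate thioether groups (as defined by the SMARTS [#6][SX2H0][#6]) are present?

2

[#6][SX2H0][#6] is the SMARTS for a thioether: an aliphatic sulfur bridging two carbons with no H on the sulfur.
The molecule carries 2 separate instances of a methylthio ether (-SCH3) meeting every constraint; each maps to a distinct set of atoms, giving 2 matches.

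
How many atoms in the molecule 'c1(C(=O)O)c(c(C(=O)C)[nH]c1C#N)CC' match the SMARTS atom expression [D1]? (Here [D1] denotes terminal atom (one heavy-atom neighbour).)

The query [D1] means: atom with exactly one heavy-atom neighbour (degree 1).
Check the 15 heavy atoms by environment: 1× n (aromatic, D2) → no; 4× c (aromatic, D3) → no; 2× C (D2) → no; 2× C (D1) → match; 2× C (D3) → no; 3× O (D1) → match; 1× N (D1) → match.
Summing the matching environments: 2 + 3 + 1 = 6 matching atoms.

6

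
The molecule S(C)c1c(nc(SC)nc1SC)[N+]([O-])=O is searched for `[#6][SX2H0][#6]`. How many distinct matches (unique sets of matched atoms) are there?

3

[#6][SX2H0][#6] is the SMARTS for a thioether: an aliphatic sulfur bridging two carbons with no H on the sulfur.
The molecule carries 3 separate instances of a methylthio ether (-SCH3) meeting every constraint; each maps to a distinct set of atoms, giving 3 matches.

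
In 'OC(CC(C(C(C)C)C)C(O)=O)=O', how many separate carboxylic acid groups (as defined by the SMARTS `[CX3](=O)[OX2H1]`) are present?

[CX3](=O)[OX2H1] is the SMARTS for a carboxylic acid: an sp2 carbon double-bonded to O and single-bonded to an -OH oxygen.
The molecule carries 2 separate instances of a carboxylic acid group (-C(=O)OH) meeting every constraint; each maps to a distinct set of atoms, giving 2 matches.

2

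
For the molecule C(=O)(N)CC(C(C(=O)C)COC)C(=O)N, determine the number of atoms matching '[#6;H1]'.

Check the 15 heavy atoms by environment: 2× C (H2) → no; 2× C (H1) → match; 3× C (H0) → no; 4× O (H0) → no; 2× C (H3) → no; 2× N (H2) → no.
That gives 2 matching atoms.

2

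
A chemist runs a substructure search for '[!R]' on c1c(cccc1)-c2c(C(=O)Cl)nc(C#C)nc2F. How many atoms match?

The query [!R] means: !R matches any atom not in a ring.
Check the 18 heavy atoms by environment: 2× n (aromatic, in 6-ring) → no; 10× c (aromatic, in 6-ring) → no; 1× F (acyclic) → match; 3× C (acyclic) → match; 1× O (acyclic) → match; 1× Cl (acyclic) → match.
Summing the matching environments: 1 + 3 + 1 + 1 = 6 matching atoms.

6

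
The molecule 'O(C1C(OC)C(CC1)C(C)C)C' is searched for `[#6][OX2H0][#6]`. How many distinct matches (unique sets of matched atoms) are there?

2

[#6][OX2H0][#6] is the SMARTS for an ether: an aliphatic oxygen bridging two carbons with no H on the oxygen.
The molecule carries 2 separate instances of a methoxy ether (-OCH3) meeting every constraint; each maps to a distinct set of atoms, giving 2 matches.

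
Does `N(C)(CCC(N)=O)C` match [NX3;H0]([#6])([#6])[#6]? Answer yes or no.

The pattern [NX3;H0]([#6])([#6])[#6] describes a trivalent nitrogen with no H, bonded to three carbons — a tertiary amine.
The molecule carries a dimethylamino group (-N(CH3)2), whose atoms satisfy every constraint of the query, so the pattern matches.

Yes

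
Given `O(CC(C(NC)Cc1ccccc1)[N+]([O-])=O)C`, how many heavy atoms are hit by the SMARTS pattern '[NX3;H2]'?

Check the 17 heavy atoms by environment: 2× C (H2, X4) → no; 2× C (H1, X4) → no; 1× O (H0, X2) → no; 2× C (H3, X4) → no; 1× c (aromatic, H0, X3) → no; 5× c (aromatic, H1, X3) → no; 1× N (H1, X3) → no; 1× N (charge +1, H0, X3) → no; 1× O (charge -1, H0, X1) → no; 1× O (H0, X1) → no.
No environment satisfies the query, so 0 matching atoms.

0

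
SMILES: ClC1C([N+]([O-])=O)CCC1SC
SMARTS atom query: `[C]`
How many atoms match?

6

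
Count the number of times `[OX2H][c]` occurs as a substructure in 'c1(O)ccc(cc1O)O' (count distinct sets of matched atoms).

3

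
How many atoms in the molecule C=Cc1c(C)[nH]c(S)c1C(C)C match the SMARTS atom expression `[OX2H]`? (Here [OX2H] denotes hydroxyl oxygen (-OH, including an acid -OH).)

The query [OX2H] means: aliphatic oxygen with two connections, one of which is H — an -OH oxygen.
Check the 12 heavy atoms by environment: 1× n (aromatic, H1, X3) → no; 4× c (aromatic, H0, X3) → no; 3× C (H3, X4) → no; 1× C (H1, X3) → no; 1× C (H2, X3) → no; 1× C (H1, X4) → no; 1× S (H1, X2) → no.
No environment satisfies the query, so 0 matching atoms.

0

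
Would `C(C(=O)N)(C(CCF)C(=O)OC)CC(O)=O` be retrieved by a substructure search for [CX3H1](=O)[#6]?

No

The pattern [CX3H1](=O)[#6] describes an sp2 carbon with one H, double-bonded to O and single-bonded to carbon — an aldehyde.
The closest candidate here is a methyl-ester group (-C(=O)OCH3), but the carbonyl carbon has H0, not H1. No other fragment satisfies the full query, so there is no match.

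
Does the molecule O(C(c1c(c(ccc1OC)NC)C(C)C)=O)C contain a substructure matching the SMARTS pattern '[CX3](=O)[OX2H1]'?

The pattern [CX3](=O)[OX2H1] describes an sp2 carbon double-bonded to O and single-bonded to an -OH oxygen — a carboxylic acid.
The closest candidate here is a methyl-ester group (-C(=O)OCH3), but the singly-bonded O has no H (OX2H0, not OX2H1). No other fragment satisfies the full query, so there is no match.

No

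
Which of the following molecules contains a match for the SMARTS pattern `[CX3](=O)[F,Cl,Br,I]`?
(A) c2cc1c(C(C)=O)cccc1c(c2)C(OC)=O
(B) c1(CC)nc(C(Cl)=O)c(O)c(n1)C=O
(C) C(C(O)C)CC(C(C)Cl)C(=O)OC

B

[CX3](=O)[F,Cl,Br,I] describes a carbonyl carbon bonded to a halogen (an acyl halide).
(A) has a methyl-ester group (-C(=O)OCH3) but the carbonyl is bonded to -O-C, not to a halogen.
(B) contains an acyl chloride (-C(=O)Cl), which satisfies every atom and bond constraint.
(C) has a chloro substituent but the Cl is not on a carbonyl carbon.
So the answer is (B).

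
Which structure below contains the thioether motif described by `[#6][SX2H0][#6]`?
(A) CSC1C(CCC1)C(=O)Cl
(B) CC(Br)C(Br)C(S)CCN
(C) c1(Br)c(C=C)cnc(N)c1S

A

[#6][SX2H0][#6] describes an aliphatic sulfur bridging two carbons with no H on the sulfur (a thioether).
(A) contains a methylthio ether (-SCH3), which satisfies every atom and bond constraint.
(B) has a thiol (-SH) but the sulfur has H1, not H0 bridging two carbons.
(C) has a thiol (-SH) but the sulfur has H1, not H0 bridging two carbons.
So the answer is (A).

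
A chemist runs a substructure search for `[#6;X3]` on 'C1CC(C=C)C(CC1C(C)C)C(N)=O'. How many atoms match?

3

Check the 14 heavy atoms by environment: 9× C (X4) → no; 3× C (X3) → match; 1× O (X1) → no; 1× N (X3) → no.
That gives 3 matching atoms.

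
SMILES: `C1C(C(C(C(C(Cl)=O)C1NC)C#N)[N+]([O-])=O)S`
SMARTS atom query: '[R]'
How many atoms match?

6

Check the 17 heavy atoms by environment: 6× C (in 6-ring) → match; 1× N (charge +1, acyclic) → no; 1× O (charge -1, acyclic) → no; 2× O (acyclic) → no; 1× S (acyclic) → no; 3× C (acyclic) → no; 2× N (acyclic) → no; 1× Cl (acyclic) → no.
That gives 6 matching atoms.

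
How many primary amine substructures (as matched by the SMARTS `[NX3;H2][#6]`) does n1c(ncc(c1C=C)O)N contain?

[NX3;H2][#6] is the SMARTS for a primary amine: a trivalent nitrogen with two H attached to carbon.
Exactly one fragment in the molecule meets all constraints, giving 1 match.

1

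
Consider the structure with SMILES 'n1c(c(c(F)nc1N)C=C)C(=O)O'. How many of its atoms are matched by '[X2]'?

Check the 13 heavy atoms by environment: 2× n (aromatic, X2) → match; 4× c (aromatic, X3) → no; 1× F (X1) → no; 3× C (X3) → no; 1× N (X3) → no; 1× O (X1) → no; 1× O (X2) → match.
Summing the matching environments: 2 + 1 = 3 matching atoms.

3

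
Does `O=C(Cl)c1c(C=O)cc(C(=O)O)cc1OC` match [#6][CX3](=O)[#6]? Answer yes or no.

The pattern [#6][CX3](=O)[#6] describes a carbonyl carbon (no H) flanked by two carbons — a ketone.
The closest candidate here is an aldehyde (-CHO), but the carbonyl carbon has H1, so it is not flanked by two carbons. No other fragment satisfies the full query, so there is no match.

No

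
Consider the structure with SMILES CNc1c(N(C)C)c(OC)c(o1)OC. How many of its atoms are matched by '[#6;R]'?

The query [#6;R] means: carbon that is part of a ring.
Check the 14 heavy atoms by environment: 1× o (aromatic, in 5-ring) → no; 4× c (aromatic, in 5-ring) → match; 2× N (acyclic) → no; 5× C (acyclic) → no; 2× O (acyclic) → no.
That gives 4 matching atoms.

4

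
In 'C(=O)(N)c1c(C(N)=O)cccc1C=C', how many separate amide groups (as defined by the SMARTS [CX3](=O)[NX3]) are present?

[CX3](=O)[NX3] is the SMARTS for an amide: a carbonyl carbon bonded to a trivalent nitrogen.
The molecule carries 2 separate instances of a primary amide (-C(=O)NH2) meeting every constraint; each maps to a distinct set of atoms, giving 2 matches.

2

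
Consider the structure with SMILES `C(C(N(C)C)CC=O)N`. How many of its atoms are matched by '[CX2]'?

0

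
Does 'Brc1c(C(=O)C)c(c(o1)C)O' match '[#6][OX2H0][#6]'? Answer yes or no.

No

The pattern [#6][OX2H0][#6] describes an aliphatic oxygen bridging two carbons with no H on the oxygen — an ether.
The closest candidate here is a hydroxyl group (-OH), but the oxygen has H1, not H0 bridging two carbons. No other fragment satisfies the full query, so there is no match.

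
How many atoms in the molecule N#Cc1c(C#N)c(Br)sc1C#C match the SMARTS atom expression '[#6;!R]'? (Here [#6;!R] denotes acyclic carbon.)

The query [#6;!R] means: carbon not in any ring.
Check the 12 heavy atoms by environment: 1× s (aromatic, in 5-ring) → no; 4× c (aromatic, in 5-ring) → no; 4× C (acyclic) → match; 2× N (acyclic) → no; 1× Br (acyclic) → no.
That gives 4 matching atoms.

4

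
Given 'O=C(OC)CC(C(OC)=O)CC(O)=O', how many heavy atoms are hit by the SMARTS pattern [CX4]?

5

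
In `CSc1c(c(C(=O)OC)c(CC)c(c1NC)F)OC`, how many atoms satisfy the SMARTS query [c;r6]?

Check the 19 heavy atoms by environment: 6× c (aromatic, in 6-ring) → match; 3× O (acyclic) → no; 7× C (acyclic) → no; 1× S (acyclic) → no; 1× N (acyclic) → no; 1× F (acyclic) → no.
That gives 6 matching atoms.

6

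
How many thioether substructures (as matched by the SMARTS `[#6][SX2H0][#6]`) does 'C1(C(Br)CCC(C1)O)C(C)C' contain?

[#6][SX2H0][#6] is the SMARTS for a thioether: an aliphatic sulfur bridging two carbons with no H on the sulfur.
No fragment in the molecule satisfies every constraint, giving 0 matches.

0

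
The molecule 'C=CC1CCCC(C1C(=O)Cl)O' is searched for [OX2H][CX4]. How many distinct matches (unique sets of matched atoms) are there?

1

[OX2H][CX4] is the SMARTS for an aliphatic alcohol: a hydroxyl oxygen bound to an sp3 (X4) carbon.
Exactly one fragment in the molecule meets all constraints, giving 1 match.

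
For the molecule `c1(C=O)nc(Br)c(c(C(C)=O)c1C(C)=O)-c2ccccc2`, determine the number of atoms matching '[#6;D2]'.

6

Check the 21 heavy atoms by environment: 1× n (aromatic, D2) → no; 6× c (aromatic, D3) → no; 1× Br (D1) → no; 5× c (aromatic, D2) → match; 1× C (D2) → match; 3× O (D1) → no; 2× C (D3) → no; 2× C (D1) → no.
Summing the matching environments: 5 + 1 = 6 matching atoms.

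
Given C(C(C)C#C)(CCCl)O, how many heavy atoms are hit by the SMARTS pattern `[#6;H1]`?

3

The query [#6;H1] means: any carbon bearing exactly one hydrogen.
Check the 9 heavy atoms by environment: 1× C (H3) → no; 3× C (H1) → match; 2× C (H2) → no; 1× Cl (H0) → no; 1× C (H0) → no; 1× O (H1) → no.
That gives 3 matching atoms.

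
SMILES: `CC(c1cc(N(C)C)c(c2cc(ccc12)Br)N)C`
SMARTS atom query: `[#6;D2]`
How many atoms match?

4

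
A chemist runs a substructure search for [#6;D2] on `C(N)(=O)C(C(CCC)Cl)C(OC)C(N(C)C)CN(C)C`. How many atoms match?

3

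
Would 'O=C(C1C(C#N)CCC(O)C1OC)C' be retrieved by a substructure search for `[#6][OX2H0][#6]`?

Yes

The pattern [#6][OX2H0][#6] describes an aliphatic oxygen bridging two carbons with no H on the oxygen — an ether.
The molecule carries a methoxy ether (-OCH3), whose atoms satisfy every constraint of the query, so the pattern matches.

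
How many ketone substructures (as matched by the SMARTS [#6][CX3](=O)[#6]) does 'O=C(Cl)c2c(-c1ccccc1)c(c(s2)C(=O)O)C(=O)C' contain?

1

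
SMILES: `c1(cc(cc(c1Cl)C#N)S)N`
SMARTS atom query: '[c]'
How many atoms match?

6

The query [c] means: lowercase c matches aromatic carbon only.
Check the 11 heavy atoms by environment: 6× c (aromatic) → match; 2× N → no; 1× C → no; 1× S → no; 1× Cl → no.
That gives 6 matching atoms.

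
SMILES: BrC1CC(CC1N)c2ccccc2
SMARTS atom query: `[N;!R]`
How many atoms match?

1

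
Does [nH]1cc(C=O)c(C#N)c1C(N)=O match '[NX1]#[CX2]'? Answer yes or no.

The pattern [NX1]#[CX2] describes a nitrogen triple-bonded to a two-connected carbon — a nitrile.
The molecule carries a nitrile (-C#N), whose atoms satisfy every constraint of the query, so the pattern matches.

Yes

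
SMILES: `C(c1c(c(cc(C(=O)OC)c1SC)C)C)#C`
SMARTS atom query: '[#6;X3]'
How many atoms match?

The query [#6;X3] means: any carbon (aromatic or not) with three total connections.
Check the 16 heavy atoms by environment: 6× c (aromatic, X3) → match; 1× S (X2) → no; 4× C (X4) → no; 1× C (X3) → match; 1× O (X1) → no; 1× O (X2) → no; 2× C (X2) → no.
Summing the matching environments: 6 + 1 = 7 matching atoms.

7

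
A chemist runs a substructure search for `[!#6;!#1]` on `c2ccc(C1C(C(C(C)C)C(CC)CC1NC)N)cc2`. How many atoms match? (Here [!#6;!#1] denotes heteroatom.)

The query [!#6;!#1] means: not carbon and not hydrogen — any heteroatom.
Check the 20 heavy atoms by environment: 12× C → no; 2× N → match; 6× c (aromatic) → no.
That gives 2 matching atoms.

2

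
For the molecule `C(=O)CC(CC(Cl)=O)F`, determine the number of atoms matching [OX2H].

0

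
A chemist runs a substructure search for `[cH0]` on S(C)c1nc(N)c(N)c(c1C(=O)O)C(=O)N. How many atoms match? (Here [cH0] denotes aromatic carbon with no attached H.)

5

The query [cH0] means: aromatic carbon with no attached hydrogen (substituted or ring-fusion).
Check the 16 heavy atoms by environment: 1× n (aromatic, H0) → no; 5× c (aromatic, H0) → match; 2× C (H0) → no; 2× O (H0) → no; 3× N (H2) → no; 1× O (H1) → no; 1× S (H0) → no; 1× C (H3) → no.
That gives 5 matching atoms.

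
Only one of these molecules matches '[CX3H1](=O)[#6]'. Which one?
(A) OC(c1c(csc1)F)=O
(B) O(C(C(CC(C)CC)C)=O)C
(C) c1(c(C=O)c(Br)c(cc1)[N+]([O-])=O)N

C

[CX3H1](=O)[#6] describes an sp2 carbon with one H, double-bonded to O and single-bonded to carbon (an aldehyde).
(A) has a carboxylic acid group (-C(=O)OH) but the carbonyl carbon has H0 and is bonded to O, not H1.
(B) has a methyl-ester group (-C(=O)OCH3) but the carbonyl carbon has H0, not H1.
(C) contains an aldehyde (-CHO), which satisfies every atom and bond constraint.
So the answer is (C).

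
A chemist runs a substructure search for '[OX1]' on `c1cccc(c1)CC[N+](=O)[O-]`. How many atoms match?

The query [OX1] means: aliphatic oxygen with one total connection — typically a carbonyl =O or an oxide.
Check the 11 heavy atoms by environment: 2× C (X4) → no; 1× N (charge +1, X3) → no; 1× O (charge -1, X1) → match; 1× O (X1) → match; 6× c (aromatic, X3) → no.
Summing the matching environments: 1 + 1 = 2 matching atoms.

2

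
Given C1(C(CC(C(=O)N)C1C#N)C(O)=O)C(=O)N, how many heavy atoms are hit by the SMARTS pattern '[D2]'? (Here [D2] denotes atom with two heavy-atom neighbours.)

2

The query [D2] means: atom with exactly two heavy-atom neighbours.
Check the 16 heavy atoms by environment: 7× C (D3) → no; 2× C (D2) → match; 4× O (D1) → no; 3× N (D1) → no.
That gives 2 matching atoms.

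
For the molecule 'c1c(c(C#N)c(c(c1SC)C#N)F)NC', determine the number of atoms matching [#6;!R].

4

The query [#6;!R] means: carbon not in any ring.
Check the 15 heavy atoms by environment: 6× c (aromatic, in 6-ring) → no; 3× N (acyclic) → no; 4× C (acyclic) → match; 1× S (acyclic) → no; 1× F (acyclic) → no.
That gives 4 matching atoms.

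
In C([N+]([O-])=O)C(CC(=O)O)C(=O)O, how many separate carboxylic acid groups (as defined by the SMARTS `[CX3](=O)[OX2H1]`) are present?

2

[CX3](=O)[OX2H1] is the SMARTS for a carboxylic acid: an sp2 carbon double-bonded to O and single-bonded to an -OH oxygen.
The molecule carries 2 separate instances of a carboxylic acid group (-C(=O)OH) meeting every constraint; each maps to a distinct set of atoms, giving 2 matches.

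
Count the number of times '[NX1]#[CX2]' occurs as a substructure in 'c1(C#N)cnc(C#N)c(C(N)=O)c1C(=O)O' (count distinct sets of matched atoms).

[NX1]#[CX2] is the SMARTS for a nitrile: a nitrogen triple-bonded to a two-connected carbon.
The molecule carries 2 separate instances of a nitrile (-C#N) meeting every constraint; each maps to a distinct set of atoms, giving 2 matches.

2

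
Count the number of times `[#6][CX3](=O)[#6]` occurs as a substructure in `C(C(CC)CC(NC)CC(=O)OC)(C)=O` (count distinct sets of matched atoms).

1

[#6][CX3](=O)[#6] is the SMARTS for a ketone: a carbonyl carbon (no H) flanked by two carbons.
Exactly one fragment in the molecule meets all constraints, giving 1 match.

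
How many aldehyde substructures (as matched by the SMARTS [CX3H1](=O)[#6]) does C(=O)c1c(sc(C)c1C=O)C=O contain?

3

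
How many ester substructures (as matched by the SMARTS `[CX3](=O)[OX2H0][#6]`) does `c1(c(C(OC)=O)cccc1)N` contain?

1

[CX3](=O)[OX2H0][#6] is the SMARTS for an ester: a carbonyl carbon bonded to an oxygen that is itself bonded to carbon (no H on that O).
Exactly one fragment in the molecule meets all constraints, giving 1 match.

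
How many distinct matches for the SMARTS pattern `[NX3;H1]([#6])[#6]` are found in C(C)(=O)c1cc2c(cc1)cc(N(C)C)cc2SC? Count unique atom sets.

0

[NX3;H1]([#6])[#6] is the SMARTS for a secondary amine: a trivalent nitrogen with one H, bonded to two carbons.
The molecule has a dimethylamino group (-N(CH3)2), but the nitrogen has H0, not H1; nothing else fits, so there are 0 matches.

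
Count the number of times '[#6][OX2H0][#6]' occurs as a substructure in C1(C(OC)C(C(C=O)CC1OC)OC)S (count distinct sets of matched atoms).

[#6][OX2H0][#6] is the SMARTS for an ether: an aliphatic oxygen bridging two carbons with no H on the oxygen.
The molecule carries 3 separate instances of a methoxy ether (-OCH3) meeting every constraint; each maps to a distinct set of atoms, giving 3 matches.

3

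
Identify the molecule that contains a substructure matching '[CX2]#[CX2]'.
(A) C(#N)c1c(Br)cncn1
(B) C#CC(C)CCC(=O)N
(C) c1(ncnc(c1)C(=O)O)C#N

[CX2]#[CX2] describes a carbon-carbon triple bond (an alkyne).
(A) has a nitrile (-C#N) but the triple bond is C#N, not C#C.
(B) contains an ethynyl group (-C#CH), which satisfies every atom and bond constraint.
(C) has a nitrile (-C#N) but the triple bond is C#N, not C#C.
So the answer is (B).

B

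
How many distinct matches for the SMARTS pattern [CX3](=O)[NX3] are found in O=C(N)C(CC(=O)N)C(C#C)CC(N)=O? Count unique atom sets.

3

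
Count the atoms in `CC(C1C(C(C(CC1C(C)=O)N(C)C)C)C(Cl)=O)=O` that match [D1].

The query [D1] means: atom with exactly one heavy-atom neighbour (degree 1).
Check the 19 heavy atoms by environment: 1× C (D2) → no; 8× C (D3) → no; 1× N (D3) → no; 5× C (D1) → match; 3× O (D1) → match; 1× Cl (D1) → match.
Summing the matching environments: 5 + 3 + 1 = 9 matching atoms.

9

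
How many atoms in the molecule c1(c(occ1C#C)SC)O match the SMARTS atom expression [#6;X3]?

Check the 10 heavy atoms by environment: 1× o (aromatic, X2) → no; 4× c (aromatic, X3) → match; 2× C (X2) → no; 1× S (X2) → no; 1× C (X4) → no; 1× O (X2) → no.
That gives 4 matching atoms.

4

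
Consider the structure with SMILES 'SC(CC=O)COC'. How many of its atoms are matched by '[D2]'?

The query [D2] means: atom with exactly two heavy-atom neighbours.
Check the 8 heavy atoms by environment: 3× C (D2) → match; 1× C (D3) → no; 1× O (D2) → match; 1× C (D1) → no; 1× S (D1) → no; 1× O (D1) → no.
Summing the matching environments: 3 + 1 = 4 matching atoms.

4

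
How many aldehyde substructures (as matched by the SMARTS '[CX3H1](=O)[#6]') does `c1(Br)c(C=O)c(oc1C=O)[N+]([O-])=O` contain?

[CX3H1](=O)[#6] is the SMARTS for an aldehyde: an sp2 carbon with one H, double-bonded to O and single-bonded to carbon.
The molecule carries 2 separate instances of an aldehyde (-CHO) meeting every constraint; each maps to a distinct set of atoms, giving 2 matches.

2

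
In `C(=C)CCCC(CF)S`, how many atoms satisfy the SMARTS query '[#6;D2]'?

5

Check the 9 heavy atoms by environment: 5× C (D2) → match; 1× C (D3) → no; 1× F (D1) → no; 1× S (D1) → no; 1× C (D1) → no.
That gives 5 matching atoms.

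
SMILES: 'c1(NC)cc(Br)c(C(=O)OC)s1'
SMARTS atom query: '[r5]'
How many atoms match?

5

Check the 12 heavy atoms by environment: 1× s (aromatic, in 5-ring) → match; 4× c (aromatic, in 5-ring) → match; 1× N (acyclic) → no; 3× C (acyclic) → no; 1× Br (acyclic) → no; 2× O (acyclic) → no.
Summing the matching environments: 1 + 4 = 5 matching atoms.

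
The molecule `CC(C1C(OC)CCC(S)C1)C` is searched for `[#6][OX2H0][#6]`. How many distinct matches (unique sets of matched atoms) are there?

1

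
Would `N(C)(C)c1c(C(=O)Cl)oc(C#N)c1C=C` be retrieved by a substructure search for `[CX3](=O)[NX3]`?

The pattern [CX3](=O)[NX3] describes a carbonyl carbon bonded to a trivalent nitrogen — an amide.
The closest candidate here is a nitrile (-C#N), but the nitrile N is NX1 (triple-bonded), not NX3. No other fragment satisfies the full query, so there is no match.

No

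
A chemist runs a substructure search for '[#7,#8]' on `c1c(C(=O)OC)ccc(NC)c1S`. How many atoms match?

3

The query [#7,#8] means: nitrogen or oxygen (comma = OR).
Check the 13 heavy atoms by environment: 6× c (aromatic) → no; 1× N → match; 3× C → no; 1× S → no; 2× O → match.
Summing the matching environments: 1 + 2 = 3 matching atoms.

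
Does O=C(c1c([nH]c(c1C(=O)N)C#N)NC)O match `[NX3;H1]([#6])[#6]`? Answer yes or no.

The pattern [NX3;H1]([#6])[#6] describes a trivalent nitrogen with one H, bonded to two carbons — a secondary amine.
The molecule carries an N-methylamino group (-NHCH3), whose atoms satisfy every constraint of the query, so the pattern matches.

Yes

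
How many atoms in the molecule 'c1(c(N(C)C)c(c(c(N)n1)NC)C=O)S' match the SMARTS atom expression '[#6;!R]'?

Check the 15 heavy atoms by environment: 1× n (aromatic, in 6-ring) → no; 5× c (aromatic, in 6-ring) → no; 3× N (acyclic) → no; 4× C (acyclic) → match; 1× S (acyclic) → no; 1× O (acyclic) → no.
That gives 4 matching atoms.

4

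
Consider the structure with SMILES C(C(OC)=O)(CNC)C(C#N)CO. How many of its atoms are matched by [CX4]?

6

Check the 13 heavy atoms by environment: 6× C (X4) → match; 1× N (X3) → no; 2× O (X2) → no; 1× C (X2) → no; 1× N (X1) → no; 1× C (X3) → no; 1× O (X1) → no.
That gives 6 matching atoms.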